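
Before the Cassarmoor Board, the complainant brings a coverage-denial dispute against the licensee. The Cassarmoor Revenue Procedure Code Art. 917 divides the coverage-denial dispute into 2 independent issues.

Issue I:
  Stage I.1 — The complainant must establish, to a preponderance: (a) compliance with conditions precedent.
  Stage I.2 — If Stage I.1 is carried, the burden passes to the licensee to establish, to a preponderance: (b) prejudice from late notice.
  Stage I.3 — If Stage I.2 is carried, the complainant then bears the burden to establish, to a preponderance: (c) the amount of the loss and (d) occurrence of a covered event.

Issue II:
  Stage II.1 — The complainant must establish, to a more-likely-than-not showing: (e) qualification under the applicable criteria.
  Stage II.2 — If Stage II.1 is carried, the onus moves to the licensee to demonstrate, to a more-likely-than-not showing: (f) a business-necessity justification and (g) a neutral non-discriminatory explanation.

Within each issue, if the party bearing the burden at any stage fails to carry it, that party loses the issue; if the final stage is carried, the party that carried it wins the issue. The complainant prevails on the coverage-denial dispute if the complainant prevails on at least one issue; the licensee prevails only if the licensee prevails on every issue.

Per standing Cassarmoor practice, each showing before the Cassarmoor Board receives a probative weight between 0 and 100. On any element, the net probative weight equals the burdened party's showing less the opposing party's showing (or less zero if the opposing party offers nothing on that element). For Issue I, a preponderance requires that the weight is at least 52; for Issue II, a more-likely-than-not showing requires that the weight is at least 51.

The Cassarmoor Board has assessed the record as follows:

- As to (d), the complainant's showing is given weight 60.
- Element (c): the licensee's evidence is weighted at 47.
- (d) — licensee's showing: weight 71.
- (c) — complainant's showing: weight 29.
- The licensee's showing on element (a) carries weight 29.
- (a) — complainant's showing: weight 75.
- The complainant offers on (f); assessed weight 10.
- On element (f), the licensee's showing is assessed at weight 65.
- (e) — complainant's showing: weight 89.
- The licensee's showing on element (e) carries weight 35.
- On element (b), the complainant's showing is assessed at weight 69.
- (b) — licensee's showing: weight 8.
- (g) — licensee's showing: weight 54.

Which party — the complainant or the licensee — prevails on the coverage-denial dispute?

licensee

— Issue I —
Stage I.1 — burden on complainant; standard: a preponderance (weight is at least 52).
    (a): 75 − 29 = 46 < 52 [not met]
  The complainant does not carry Stage I.1.
The analysis ends at Stage I.1; the licensee prevails on this issue.
— Issue II —
Stage II.1 — burden on complainant; standard: a more-likely-than-not showing (weight is at least 51).
    (e): 89 − 35 = 54 ≥ 51 [met]
  All elements met. The burden passes to the licensee.
Stage II.2 — burden on licensee; standard: a more-likely-than-not showing (weight is at least 51).
    (f): 65 − 10 = 55 ≥ 51 [met]
    (g): 54 ≥ 51 [met]
  The licensee carries the last stage.
Every stage carried; the licensee prevails on this issue.
Per-issue: Issue I → licensee; Issue II → licensee. The complainant must prevail on at least one issue; overall, the licensee prevails.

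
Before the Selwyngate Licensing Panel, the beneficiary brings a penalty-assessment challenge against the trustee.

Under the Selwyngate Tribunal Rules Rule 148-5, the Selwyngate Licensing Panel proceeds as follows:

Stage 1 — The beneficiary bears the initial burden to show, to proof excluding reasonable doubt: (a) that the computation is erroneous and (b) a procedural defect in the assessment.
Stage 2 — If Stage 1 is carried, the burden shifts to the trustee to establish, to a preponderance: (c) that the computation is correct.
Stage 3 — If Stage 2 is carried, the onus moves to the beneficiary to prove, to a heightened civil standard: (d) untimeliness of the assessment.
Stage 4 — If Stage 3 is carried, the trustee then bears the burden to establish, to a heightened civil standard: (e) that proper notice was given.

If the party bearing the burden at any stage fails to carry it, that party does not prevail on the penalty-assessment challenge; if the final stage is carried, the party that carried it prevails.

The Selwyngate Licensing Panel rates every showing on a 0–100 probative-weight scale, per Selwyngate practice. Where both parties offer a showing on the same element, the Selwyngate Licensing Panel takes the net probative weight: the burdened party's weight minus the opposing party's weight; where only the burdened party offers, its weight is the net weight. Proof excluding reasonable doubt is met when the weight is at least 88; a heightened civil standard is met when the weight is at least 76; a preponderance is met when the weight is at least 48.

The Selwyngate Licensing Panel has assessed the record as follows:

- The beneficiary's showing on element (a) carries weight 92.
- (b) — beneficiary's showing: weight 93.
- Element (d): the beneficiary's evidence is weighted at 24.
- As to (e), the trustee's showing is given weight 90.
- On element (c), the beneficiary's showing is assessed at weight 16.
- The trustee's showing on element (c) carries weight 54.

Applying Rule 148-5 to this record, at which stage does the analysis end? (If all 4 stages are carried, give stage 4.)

At Stage 1 the beneficiary must meet proof excluding reasonable doubt (weight is at least 88): on (a) the weight is 92, which does reach 88, so (a) meets the standard; on (b) the weight is 93, ≥ 88, so (b) meets the standard.
  Stage 1 carried; the burden shifts to the trustee.
At Stage 2 the trustee must meet a preponderance (weight is at least 48): on (c) the weight is 54 less the opposing 16 gives net 38, which does not reach 48, so (c) does not meet the standard.
  Stage 2 not carried; the trustee fails its burden.
So the beneficiary prevails.

stage 2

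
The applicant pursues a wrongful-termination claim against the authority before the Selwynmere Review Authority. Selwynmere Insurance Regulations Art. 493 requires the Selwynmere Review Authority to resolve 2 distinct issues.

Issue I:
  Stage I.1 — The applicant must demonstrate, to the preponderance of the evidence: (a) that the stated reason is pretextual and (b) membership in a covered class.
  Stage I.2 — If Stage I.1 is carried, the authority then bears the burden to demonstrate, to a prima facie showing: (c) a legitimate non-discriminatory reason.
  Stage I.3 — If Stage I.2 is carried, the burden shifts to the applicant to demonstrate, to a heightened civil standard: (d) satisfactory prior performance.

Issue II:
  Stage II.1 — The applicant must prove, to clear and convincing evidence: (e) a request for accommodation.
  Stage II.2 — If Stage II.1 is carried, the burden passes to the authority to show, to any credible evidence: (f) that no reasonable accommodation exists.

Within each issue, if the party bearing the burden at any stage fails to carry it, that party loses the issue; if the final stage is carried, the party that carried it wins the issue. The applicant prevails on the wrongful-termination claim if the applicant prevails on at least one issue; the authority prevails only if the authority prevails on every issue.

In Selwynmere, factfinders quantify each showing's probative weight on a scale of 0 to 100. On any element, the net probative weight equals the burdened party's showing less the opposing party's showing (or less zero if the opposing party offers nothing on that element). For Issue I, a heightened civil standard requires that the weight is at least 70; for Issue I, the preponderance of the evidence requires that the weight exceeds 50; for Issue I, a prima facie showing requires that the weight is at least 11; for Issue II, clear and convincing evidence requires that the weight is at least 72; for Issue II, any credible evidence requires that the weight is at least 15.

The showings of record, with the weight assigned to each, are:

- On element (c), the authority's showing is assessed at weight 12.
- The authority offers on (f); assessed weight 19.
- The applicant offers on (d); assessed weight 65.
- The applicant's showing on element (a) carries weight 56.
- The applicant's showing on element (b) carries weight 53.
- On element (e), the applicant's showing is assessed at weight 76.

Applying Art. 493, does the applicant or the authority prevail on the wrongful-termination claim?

— Issue I —
Stage I.1 — burden on applicant; standard: the preponderance of the evidence (weight exceeds 50).
    (a): 56 > 50 [met]
    (b): 53 > 50 [met]
  Stage I.1 is satisfied; the onus moves to the authority.
Stage I.2 — burden on authority; standard: a prima facie showing (weight is at least 11).
    (c): 12 ≥ 11 [met]
  Stage I.2 carried; the burden shifts to the applicant.
Stage I.3 — burden on applicant; standard: a heightened civil standard (weight is at least 70).
    (d): 65 < 70 [not met]
  Stage I.3 not carried; the applicant fails its burden.
The analysis ends at Stage I.3; the authority prevails on this issue.
— Issue II —
At Stage II.1 the applicant must meet clear and convincing evidence (weight is at least 72): on (e) the weight is 76, which does reach 72, so (e) meets the standard.
  All elements met. The burden passes to the authority.
At Stage II.2 the authority must meet any credible evidence (weight is at least 15): on (f) the weight is 19, ≥ 15, so (f) meets the standard.
  All elements met at the final stage.
Every stage carried; the authority prevails on this issue.
Per-issue: Issue I → authority; Issue II → authority. The applicant must prevail on at least one issue; overall, the authority prevails.

authority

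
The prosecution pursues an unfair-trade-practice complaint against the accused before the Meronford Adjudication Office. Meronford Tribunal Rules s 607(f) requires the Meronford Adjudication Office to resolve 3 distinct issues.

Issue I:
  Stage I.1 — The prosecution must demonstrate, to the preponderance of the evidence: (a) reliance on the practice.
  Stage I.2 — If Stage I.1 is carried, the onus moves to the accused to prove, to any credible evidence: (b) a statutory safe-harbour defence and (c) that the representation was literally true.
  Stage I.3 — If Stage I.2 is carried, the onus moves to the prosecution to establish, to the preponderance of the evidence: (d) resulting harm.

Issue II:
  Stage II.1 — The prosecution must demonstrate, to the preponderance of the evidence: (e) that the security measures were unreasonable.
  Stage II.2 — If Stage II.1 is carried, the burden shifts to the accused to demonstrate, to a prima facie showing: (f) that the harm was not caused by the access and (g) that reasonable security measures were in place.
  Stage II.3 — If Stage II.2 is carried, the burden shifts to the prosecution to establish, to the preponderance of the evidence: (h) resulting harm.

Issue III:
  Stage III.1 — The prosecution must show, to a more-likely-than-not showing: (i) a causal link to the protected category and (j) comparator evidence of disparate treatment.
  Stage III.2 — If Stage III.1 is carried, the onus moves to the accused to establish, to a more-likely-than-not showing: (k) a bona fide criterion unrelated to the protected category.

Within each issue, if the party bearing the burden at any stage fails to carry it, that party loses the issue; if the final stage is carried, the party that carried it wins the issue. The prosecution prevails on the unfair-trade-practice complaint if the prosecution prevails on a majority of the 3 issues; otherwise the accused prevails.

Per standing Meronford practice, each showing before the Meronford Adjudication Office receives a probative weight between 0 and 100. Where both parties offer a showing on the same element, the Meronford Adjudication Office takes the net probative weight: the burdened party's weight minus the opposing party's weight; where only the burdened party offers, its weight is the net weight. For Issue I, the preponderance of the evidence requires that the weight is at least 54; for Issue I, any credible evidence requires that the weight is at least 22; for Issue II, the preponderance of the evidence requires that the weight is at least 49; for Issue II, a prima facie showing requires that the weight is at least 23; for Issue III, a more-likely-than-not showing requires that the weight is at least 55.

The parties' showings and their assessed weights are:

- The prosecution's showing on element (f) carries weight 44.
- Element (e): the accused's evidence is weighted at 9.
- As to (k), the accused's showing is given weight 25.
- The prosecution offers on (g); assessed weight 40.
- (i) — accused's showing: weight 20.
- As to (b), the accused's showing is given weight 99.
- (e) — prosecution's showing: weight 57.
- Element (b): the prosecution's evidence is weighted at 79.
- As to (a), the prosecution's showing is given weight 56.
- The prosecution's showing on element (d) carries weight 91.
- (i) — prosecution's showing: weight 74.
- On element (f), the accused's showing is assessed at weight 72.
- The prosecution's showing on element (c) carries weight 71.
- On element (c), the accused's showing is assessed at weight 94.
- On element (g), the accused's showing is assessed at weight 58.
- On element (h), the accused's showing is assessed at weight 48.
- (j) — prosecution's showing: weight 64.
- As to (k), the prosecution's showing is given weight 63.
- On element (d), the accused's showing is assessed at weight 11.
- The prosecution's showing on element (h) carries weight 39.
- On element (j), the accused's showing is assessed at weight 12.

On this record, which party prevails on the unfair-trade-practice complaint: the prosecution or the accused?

accused

— Issue I —
Stage I.1 — burden on prosecution; standard: the preponderance of the evidence (weight is at least 54).
    (a): 56 ≥ 54 [met]
  Stage I.1 carried; the burden shifts to the accused.
Stage I.2 — burden on accused; standard: any credible evidence (weight is at least 22).
    (b): 99 − 79 = 20 < 22 [not met]
    (c): 94 − 71 = 23 ≥ 22 [met]
  Not every element is met, so the accused fails to carry Stage I.2.
The prosecution prevails on this issue.
— Issue II —
Stage II.1 (prosecution, the preponderance of the evidence, weight is at least 49): (e) net 57−9=48 < 49 — fails.
  Stage II.1 not carried; the prosecution fails its burden.
So the accused prevails on this issue.
— Issue III —
Stage III.1 (prosecution, a more-likely-than-not showing, weight is at least 55): (i) net 74−20=54 < 55 — fails; (j) net 64−12=52 < 55 — fails.
  The prosecution does not carry Stage III.1.
The analysis ends at Stage III.1; the accused prevails on this issue.
Per-issue: Issue I → prosecution; Issue II → accused; Issue III → accused. The prosecution must prevail on a majority of issues; overall, the accused prevails.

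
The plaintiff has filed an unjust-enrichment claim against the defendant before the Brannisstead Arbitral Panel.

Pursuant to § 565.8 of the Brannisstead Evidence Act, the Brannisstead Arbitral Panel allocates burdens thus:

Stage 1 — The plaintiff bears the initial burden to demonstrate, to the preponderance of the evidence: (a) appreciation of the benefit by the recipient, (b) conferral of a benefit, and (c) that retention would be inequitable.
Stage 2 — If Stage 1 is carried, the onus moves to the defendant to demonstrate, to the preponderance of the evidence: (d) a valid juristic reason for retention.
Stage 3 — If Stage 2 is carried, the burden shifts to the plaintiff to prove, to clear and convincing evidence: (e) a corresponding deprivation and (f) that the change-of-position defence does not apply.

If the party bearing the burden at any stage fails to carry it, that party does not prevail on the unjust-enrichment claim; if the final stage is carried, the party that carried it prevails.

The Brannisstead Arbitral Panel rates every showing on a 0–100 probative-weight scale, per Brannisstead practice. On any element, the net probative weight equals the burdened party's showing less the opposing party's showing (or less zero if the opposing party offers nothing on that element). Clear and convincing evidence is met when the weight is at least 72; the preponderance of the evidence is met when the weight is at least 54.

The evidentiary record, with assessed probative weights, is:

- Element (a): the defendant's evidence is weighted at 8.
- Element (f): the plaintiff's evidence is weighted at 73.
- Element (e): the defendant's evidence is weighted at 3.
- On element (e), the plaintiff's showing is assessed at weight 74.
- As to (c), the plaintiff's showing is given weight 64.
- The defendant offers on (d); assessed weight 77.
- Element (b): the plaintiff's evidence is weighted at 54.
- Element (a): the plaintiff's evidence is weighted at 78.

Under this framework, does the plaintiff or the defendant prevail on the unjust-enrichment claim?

Stage 1 (plaintiff, the preponderance of the evidence, weight is at least 54): (a) net 78−8=70 ≥ 54 — meets; (b) 54 ≥ 54 — meets; (c) 64 ≥ 54 — meets.
  Stage 1 carried; the burden shifts to the defendant.
Stage 2 (defendant, the preponderance of the evidence, weight is at least 54): (d) 77 ≥ 54 — meets.
  All elements met. The burden passes to the plaintiff.
Stage 3 (plaintiff, clear and convincing evidence, weight is at least 72): (e) net 74−3=71 < 72 — fails; (f) 73 ≥ 72 — meets.
  Not every element is met, so the plaintiff fails to carry Stage 3.
So the defendant prevails.

defendant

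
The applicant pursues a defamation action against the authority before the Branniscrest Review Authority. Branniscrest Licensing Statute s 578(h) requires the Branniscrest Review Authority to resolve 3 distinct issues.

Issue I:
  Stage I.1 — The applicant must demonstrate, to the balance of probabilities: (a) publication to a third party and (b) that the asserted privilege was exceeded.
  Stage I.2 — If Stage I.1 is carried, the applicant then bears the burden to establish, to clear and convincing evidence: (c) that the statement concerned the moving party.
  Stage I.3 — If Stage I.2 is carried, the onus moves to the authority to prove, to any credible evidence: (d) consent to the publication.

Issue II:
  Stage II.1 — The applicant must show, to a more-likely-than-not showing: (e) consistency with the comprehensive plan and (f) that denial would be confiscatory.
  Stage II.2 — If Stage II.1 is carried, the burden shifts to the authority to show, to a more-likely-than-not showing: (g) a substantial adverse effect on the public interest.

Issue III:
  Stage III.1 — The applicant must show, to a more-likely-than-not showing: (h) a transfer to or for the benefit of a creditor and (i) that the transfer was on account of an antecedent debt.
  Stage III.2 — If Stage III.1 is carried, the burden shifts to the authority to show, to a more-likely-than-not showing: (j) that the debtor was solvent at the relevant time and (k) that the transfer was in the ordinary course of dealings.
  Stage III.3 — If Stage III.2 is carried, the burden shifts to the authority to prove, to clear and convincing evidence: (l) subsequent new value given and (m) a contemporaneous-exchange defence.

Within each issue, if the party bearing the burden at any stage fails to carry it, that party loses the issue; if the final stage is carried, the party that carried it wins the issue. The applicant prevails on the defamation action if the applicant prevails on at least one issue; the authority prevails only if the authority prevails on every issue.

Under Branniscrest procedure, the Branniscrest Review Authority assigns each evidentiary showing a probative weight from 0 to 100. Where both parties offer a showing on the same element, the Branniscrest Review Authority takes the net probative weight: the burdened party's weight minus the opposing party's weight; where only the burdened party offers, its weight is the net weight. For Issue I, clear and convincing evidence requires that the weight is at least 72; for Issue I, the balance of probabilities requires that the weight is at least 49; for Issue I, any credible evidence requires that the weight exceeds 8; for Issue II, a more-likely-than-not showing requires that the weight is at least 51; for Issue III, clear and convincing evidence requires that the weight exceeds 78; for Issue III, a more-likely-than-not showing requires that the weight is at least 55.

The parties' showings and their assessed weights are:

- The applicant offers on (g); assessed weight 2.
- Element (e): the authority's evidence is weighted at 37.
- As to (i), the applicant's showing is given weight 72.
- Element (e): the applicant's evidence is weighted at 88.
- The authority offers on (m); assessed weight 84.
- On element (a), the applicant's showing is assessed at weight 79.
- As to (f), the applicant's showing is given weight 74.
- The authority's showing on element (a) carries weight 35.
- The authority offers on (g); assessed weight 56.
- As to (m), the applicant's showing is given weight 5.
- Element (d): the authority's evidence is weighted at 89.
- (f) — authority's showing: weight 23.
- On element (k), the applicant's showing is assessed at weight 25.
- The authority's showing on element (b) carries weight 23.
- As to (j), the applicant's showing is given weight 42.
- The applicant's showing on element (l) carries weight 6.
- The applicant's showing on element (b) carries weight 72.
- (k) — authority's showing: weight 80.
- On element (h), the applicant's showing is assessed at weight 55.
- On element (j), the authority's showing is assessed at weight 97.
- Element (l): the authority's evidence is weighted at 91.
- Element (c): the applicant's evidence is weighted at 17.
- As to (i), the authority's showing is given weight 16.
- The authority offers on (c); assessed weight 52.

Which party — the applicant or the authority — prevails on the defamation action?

— Issue I —
At Stage I.1 the applicant must meet the balance of probabilities (weight is at least 49): on (a) the weight is 79 less the opposing 35 gives net 44, < 49, so (a) does not meet the standard; on (b) the weight is 72 less the opposing 23 gives net 49, which does reach 49, so (b) meets the standard.
  Not every element is met, so the applicant fails to carry Stage I.1.
The analysis ends at Stage I.1; the authority prevails on this issue.
— Issue II —
At Stage II.1 the applicant must meet a more-likely-than-not showing (weight is at least 51): on (e) the weight is 88 less the opposing 37 gives net 51, ≥ 51, so (e) meets the standard; on (f) the weight is 74 less the opposing 23 gives net 51, ≥ 51, so (f) meets the standard.
  All elements met. The burden passes to the authority.
At Stage II.2 the authority must meet a more-likely-than-not showing (weight is at least 51): on (g) the weight is 56 less the opposing 2 gives net 54, which does reach 51, so (g) meets the standard.
  The authority carries the last stage.
All stages carried — the authority prevails on this issue.
— Issue III —
Stage III.1 (applicant, a more-likely-than-not showing, weight is at least 55): (h) 55 ≥ 55 — meets; (i) net 72−16=56 ≥ 55 — meets.
  The applicant carries Stage III.1; the authority now bears the burden.
Stage III.2 (authority, a more-likely-than-not showing, weight is at least 55): (j) net 97−42=55 ≥ 55 — meets; (k) net 80−25=55 ≥ 55 — meets.
  All elements met. The authority retains the burden for Stage III.3.
Stage III.3 (authority, clear and convincing evidence, weight exceeds 78): (l) net 91−6=85 > 78 — meets; (m) net 84−5=79 > 78 — meets.
  Stage III.3 carried; the final stage is satisfied.
With every stage satisfied, the authority prevails on this issue.
Per-issue: Issue I → authority; Issue II → authority; Issue III → authority. The applicant must prevail on at least one issue; overall, the authority prevails.

authority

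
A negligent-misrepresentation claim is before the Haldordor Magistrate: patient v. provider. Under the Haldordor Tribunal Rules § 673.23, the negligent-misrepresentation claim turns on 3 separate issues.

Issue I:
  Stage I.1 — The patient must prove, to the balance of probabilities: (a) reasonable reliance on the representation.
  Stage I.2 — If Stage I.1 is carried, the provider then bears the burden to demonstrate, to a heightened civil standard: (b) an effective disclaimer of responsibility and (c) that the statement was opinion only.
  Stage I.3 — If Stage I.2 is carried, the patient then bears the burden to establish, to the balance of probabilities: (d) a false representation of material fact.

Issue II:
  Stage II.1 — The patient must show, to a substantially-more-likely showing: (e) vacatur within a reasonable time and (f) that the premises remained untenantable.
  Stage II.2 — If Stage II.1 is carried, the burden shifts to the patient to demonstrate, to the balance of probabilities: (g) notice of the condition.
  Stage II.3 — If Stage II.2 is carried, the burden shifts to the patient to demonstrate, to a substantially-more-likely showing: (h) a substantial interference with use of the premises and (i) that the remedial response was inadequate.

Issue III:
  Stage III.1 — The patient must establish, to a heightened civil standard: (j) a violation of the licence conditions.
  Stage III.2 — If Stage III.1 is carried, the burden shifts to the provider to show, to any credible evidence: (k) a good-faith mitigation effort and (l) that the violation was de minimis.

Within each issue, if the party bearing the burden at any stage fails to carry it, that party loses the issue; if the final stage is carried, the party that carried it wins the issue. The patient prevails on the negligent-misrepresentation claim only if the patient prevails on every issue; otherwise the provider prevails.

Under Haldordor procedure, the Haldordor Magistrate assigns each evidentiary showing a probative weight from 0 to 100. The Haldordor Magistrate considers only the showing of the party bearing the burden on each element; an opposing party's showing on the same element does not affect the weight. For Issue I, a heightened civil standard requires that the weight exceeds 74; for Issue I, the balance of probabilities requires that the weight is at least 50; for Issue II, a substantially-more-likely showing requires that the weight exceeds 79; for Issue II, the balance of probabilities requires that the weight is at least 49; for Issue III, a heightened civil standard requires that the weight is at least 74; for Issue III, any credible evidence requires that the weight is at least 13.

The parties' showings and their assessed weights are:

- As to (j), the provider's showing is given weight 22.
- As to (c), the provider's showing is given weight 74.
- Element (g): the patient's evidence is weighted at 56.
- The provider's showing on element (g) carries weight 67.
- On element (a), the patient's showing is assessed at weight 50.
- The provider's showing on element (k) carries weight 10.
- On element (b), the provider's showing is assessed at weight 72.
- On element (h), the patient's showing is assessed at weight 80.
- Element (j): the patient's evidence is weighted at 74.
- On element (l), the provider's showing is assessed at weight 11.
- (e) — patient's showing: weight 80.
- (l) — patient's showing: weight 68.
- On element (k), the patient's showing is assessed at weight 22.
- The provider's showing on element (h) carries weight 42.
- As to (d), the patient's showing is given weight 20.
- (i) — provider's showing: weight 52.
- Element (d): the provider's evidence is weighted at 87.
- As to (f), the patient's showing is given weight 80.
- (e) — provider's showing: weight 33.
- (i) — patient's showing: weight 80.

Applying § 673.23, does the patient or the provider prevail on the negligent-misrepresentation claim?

— Issue I —
Stage I.1 (patient, the balance of probabilities, weight is at least 50): (a) 50 ≥ 50 — meets.
  Stage I.1 carried; the burden shifts to the provider.
Stage I.2 (provider, a heightened civil standard, weight exceeds 74): (b) 72 ≤ 74 — fails; (c) 74 ≤ 74 — fails.
  The provider does not carry Stage I.2.
The patient prevails on this issue.
— Issue II —
Stage II.1 — burden on patient; standard: a substantially-more-likely showing (weight exceeds 79).
    (e): 80 (provider's 33 disregarded) > 79 [met]
    (f): 80 > 79 [met]
  Stage II.1 is satisfied; the patient continues to bear the burden.
Stage II.2 — burden on patient; standard: the balance of probabilities (weight is at least 49).
    (g): 56 (provider's 67 disregarded) ≥ 49 [met]
  Stage II.2 carried; the burden remains with the patient.
Stage II.3 — burden on patient; standard: a substantially-more-likely showing (weight exceeds 79).
    (h): 80 (provider's 42 disregarded) > 79 [met]
    (i): 80 (provider's 52 disregarded) > 79 [met]
  Stage II.3 carried; the final stage is satisfied.
All stages carried — the patient prevails on this issue.
— Issue III —
Stage III.1 (patient, a heightened civil standard, weight is at least 74): (j) 74 (provider's 22 disregarded) ≥ 74 — meets.
  Stage III.1 carried; the burden shifts to the provider.
Stage III.2 (provider, any credible evidence, weight is at least 13): (k) 10 (patient's 22 disregarded) < 13 — fails; (l) 11 (patient's 68 disregarded) < 13 — fails.
  The provider does not carry Stage III.2.
The analysis ends at Stage III.2; the patient prevails on this issue.
Per-issue: Issue I → patient; Issue II → patient; Issue III → patient. The patient must prevail on every issue; overall, the patient prevails.

patient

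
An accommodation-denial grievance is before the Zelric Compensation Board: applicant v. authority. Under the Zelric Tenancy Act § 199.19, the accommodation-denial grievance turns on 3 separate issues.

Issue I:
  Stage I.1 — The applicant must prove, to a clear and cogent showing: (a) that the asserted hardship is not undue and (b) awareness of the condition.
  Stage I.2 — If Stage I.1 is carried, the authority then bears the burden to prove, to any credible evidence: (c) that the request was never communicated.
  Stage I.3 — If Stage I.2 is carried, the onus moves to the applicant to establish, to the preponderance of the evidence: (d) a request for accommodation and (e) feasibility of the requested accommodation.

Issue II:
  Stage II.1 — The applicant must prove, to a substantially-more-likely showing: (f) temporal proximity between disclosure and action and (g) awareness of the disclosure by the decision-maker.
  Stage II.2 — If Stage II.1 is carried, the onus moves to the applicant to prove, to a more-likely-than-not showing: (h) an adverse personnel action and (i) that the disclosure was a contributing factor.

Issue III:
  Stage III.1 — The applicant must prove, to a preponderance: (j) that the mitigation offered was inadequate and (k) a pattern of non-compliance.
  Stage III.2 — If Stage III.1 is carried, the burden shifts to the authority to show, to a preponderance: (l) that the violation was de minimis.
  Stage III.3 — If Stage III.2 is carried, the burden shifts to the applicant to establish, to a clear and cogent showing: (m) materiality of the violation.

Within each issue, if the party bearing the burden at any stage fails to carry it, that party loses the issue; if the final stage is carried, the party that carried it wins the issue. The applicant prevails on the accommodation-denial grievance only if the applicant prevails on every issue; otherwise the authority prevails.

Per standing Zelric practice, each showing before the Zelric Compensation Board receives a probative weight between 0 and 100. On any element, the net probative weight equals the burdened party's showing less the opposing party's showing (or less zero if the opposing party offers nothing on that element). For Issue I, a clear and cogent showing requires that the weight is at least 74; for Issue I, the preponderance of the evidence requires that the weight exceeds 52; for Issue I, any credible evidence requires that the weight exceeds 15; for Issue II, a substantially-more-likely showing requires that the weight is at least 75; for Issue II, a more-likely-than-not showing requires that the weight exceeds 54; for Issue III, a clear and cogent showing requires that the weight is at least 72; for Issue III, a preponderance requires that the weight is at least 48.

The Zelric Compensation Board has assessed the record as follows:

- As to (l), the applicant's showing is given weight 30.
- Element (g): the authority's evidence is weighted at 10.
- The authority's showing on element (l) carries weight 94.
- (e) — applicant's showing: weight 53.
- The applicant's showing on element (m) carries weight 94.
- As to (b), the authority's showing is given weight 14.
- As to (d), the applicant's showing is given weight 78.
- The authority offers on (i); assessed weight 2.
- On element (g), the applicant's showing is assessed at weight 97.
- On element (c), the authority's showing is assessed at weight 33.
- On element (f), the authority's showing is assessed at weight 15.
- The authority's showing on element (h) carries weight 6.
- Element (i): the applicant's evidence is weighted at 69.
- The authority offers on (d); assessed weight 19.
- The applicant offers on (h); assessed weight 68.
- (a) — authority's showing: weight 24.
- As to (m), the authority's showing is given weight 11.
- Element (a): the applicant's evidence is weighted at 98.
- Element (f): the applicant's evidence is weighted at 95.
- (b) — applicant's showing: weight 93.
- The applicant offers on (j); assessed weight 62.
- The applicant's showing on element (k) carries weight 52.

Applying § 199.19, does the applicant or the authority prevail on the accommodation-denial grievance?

— Issue I —
Stage I.1 (applicant, a clear and cogent showing, weight is at least 74): (a) net 98−24=74 ≥ 74 — meets; (b) net 93−14=79 ≥ 74 — meets.
  The applicant carries Stage I.1; the authority now bears the burden.
Stage I.2 (authority, any credible evidence, weight exceeds 15): (c) 33 > 15 — meets.
  The authority carries Stage I.2; the applicant now bears the burden.
Stage I.3 (applicant, the preponderance of the evidence, weight exceeds 52): (d) net 78−19=59 > 52 — meets; (e) 53 > 52 — meets.
  Stage I.3 carried; the final stage is satisfied.
With every stage satisfied, the applicant prevails on this issue.
— Issue II —
At Stage II.1 the applicant must meet a substantially-more-likely showing (weight is at least 75): on (f) the weight is 95 less the opposing 15 gives net 80, ≥ 75, so (f) meets the standard; on (g) the weight is 97 less the opposing 10 gives net 87, which does reach 75, so (g) meets the standard.
  Stage II.1 is satisfied; the applicant continues to bear the burden.
At Stage II.2 the applicant must meet a more-likely-than-not showing (weight exceeds 54): on (h) the weight is 68 less the opposing 6 gives net 62, which does exceed 54, so (h) meets the standard; on (i) the weight is 69 less the opposing 2 gives net 67, which does exceed 54, so (i) meets the standard.
  Stage II.2 carried; the final stage is satisfied.
With every stage satisfied, the applicant prevails on this issue.
— Issue III —
Stage III.1 — burden on applicant; standard: a preponderance (weight is at least 48).
    (j): 62 ≥ 48 [met]
    (k): 52 ≥ 48 [met]
  Stage III.1 is satisfied; the onus moves to the authority.
Stage III.2 — burden on authority; standard: a preponderance (weight is at least 48).
    (l): 94 − 30 = 64 ≥ 48 [met]
  The authority carries Stage III.2; the applicant now bears the burden.
Stage III.3 — burden on applicant; standard: a clear and cogent showing (weight is at least 72).
    (m): 94 − 11 = 83 ≥ 72 [met]
  All elements met at the final stage.
With every stage satisfied, the applicant prevails on this issue.
Per-issue: Issue I → applicant; Issue II → applicant; Issue III → applicant. The applicant must prevail on every issue; overall, the applicant prevails.

applicant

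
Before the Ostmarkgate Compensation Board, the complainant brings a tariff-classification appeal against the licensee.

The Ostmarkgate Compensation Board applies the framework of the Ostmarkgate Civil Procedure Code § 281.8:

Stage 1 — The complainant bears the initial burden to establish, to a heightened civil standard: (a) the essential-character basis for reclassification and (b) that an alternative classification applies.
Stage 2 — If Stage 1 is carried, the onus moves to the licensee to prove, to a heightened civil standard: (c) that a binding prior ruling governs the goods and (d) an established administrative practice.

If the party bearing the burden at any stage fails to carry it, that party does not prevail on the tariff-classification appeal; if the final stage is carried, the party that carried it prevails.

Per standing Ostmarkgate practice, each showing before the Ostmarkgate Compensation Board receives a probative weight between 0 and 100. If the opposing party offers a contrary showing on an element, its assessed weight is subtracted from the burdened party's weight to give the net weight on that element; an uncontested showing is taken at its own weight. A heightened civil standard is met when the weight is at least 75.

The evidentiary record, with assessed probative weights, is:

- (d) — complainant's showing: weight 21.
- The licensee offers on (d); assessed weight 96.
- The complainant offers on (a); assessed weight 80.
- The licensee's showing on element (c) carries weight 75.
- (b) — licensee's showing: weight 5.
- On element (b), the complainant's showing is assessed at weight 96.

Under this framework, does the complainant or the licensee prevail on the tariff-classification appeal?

Stage 1 — burden on complainant; standard: a heightened civil standard (weight is at least 75).
    (a): 80 ≥ 75 [met]
    (b): 96 − 5 = 91 ≥ 75 [met]
  The complainant carries Stage 1; the licensee now bears the burden.
Stage 2 — burden on licensee; standard: a heightened civil standard (weight is at least 75).
    (c): 75 ≥ 75 [met]
    (d): 96 − 21 = 75 ≥ 75 [met]
  The licensee carries the last stage.
Every stage carried; the licensee prevails.

licensee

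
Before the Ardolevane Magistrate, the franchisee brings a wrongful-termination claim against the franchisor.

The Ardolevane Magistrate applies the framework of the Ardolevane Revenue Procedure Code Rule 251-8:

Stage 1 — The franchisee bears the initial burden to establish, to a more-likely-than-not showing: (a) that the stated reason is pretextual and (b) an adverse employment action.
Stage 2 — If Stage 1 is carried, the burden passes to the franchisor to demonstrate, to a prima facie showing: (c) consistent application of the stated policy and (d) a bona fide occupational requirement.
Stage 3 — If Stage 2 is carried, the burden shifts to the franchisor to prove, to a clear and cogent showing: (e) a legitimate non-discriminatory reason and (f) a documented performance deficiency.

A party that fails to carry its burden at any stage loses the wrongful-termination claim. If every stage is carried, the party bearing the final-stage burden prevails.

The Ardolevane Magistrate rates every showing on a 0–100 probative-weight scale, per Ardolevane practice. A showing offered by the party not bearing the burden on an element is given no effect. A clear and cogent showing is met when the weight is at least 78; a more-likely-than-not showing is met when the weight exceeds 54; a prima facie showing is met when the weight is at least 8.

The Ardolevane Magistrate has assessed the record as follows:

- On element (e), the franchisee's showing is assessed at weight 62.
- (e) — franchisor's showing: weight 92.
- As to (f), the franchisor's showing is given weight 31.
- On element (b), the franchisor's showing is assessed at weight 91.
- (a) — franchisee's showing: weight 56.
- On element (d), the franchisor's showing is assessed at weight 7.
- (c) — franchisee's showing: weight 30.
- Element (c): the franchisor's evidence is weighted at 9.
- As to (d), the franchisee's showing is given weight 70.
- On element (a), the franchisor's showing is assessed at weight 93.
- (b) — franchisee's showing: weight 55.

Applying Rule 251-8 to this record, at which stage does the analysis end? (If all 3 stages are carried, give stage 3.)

stage 2

At Stage 1 the franchisee must meet a more-likely-than-not showing (weight exceeds 54): on (a) the weight is 56 (the franchisor's 93 is given no effect), > 54, so (a) meets the standard; on (b) the weight is 55 (the franchisor's 91 is given no effect), > 54, so (b) meets the standard.
  Stage 1 carried; the burden shifts to the franchisor.
At Stage 2 the franchisor must meet a prima facie showing (weight is at least 8): on (c) the weight is 9 (the franchisee's 30 is given no effect), which does reach 8, so (c) meets the standard; on (d) the weight is 7 (the franchisee's 70 is given no effect), < 8, so (d) does not meet the standard.
  The franchisor does not carry Stage 2.
The franchisee prevails.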